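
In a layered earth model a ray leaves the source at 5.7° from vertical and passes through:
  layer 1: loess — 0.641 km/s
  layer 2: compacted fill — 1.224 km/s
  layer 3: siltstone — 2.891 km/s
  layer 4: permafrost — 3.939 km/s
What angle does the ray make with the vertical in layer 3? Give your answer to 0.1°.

26.6°

Snell's law across each interface conserves sin θ / V, so sin θ_3 = V_3·sin θ₁/V₁.
sin θ_3 = 2.891 × sin 5.7° / 0.641 = 0.4479.
θ_3 = arcsin 0.4479 = 26.61°.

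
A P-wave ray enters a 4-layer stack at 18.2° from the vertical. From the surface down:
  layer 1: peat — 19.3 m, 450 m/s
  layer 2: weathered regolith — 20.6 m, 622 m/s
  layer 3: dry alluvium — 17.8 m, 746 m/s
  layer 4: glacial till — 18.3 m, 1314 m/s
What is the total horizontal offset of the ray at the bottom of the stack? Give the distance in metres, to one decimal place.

67.7 m

Ray parameter p = sin 18.2° / 450 m/s = 6.9408e-04 s/m.
Layer 1: θ = 18.20°; offset = 19.3·tan 18.20° = 6.346 m.
Layer 2: sin θ = p·622 = 0.4317 → θ = 25.58°; offset = 20.6·tan 25.58° = 9.859 m.
Layer 3: sin θ = p·746 = 0.5178 → θ = 31.18°; offset = 17.8·tan 31.18° = 10.773 m.
Layer 4: sin θ = p·1314 = 0.9120 → θ = 65.79°; offset = 18.3·tan 65.79° = 40.692 m.
Total horizontal offset = 67.670 m.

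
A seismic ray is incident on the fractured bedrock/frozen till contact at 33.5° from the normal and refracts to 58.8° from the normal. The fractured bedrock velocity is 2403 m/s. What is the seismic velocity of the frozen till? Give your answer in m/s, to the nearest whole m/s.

3724 m/s

Snell's law: sin 33.5°/V₁ = sin 58.8°/V₂.
V₂ = V₁·sin 58.8°/sin 33.5° = 2403 × 1.5497 = 3724.05 m/s.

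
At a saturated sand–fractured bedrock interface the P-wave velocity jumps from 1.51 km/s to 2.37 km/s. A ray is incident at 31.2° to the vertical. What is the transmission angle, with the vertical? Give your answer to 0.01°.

sin θ₁/V₁ = sin θ₂/V₂ ⇒ sin θ₂ = 2.37·sin 31.2°/1.51 = 2.37·0.5180/1.51 = 0.8131.
θ₂ = sin⁻¹(0.8131) = 54.40° (from vertical).

54.40°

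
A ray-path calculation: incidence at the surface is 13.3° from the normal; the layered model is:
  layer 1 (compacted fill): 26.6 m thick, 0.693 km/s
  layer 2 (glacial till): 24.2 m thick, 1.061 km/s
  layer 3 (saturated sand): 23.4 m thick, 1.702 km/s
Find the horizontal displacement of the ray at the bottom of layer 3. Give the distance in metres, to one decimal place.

31.4 m

Apply Snell's law at each interface; in layer i the horizontal offset is hᵢ·tan θᵢ.
Layer 1: θ = 13.30°; offset = 26.6·tan 13.30° = 6.288 m.
Layer 2: sin θ = 1.061·sin 13.3°/0.693 = 0.3522, θ = 20.62°; offset = 24.2·tan 20.62° = 9.107 m.
Layer 3: sin θ = 1.702·sin 13.3°/0.693 = 0.5650, θ = 34.40°; offset = 23.4·tan 34.40° = 16.024 m.
Σ offsets = 31.419 m.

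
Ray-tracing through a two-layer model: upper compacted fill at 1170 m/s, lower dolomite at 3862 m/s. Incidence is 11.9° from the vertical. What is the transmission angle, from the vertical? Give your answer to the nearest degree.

43°

Snell's law: sin θ₂ = (V₂/V₁)·sin θ₁ = (3862/1170)·sin 11.9° = 0.6807.
θ₂ = arcsin 0.6807 = 42.89° from the normal.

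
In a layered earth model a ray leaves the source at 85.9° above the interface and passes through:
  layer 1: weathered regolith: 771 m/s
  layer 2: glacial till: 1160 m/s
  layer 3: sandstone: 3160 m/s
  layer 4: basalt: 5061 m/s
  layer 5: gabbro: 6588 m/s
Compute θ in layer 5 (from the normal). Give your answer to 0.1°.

37.7°

From the normal: θ₁ = 90° − 85.9° = 4.1°.
Snell's law across each interface conserves sin θ / V, so sin θ_5 = V_5·sin θ₁/V₁.
sin θ_5 = 6588 × sin 4.1° / 771 = 0.6109.
θ_5 = 37.66° from the vertical.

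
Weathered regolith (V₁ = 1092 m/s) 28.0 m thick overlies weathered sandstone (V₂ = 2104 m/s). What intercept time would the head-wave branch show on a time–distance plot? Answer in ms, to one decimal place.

43.8 ms

tᵢ = 2h·√(V₂²−V₁²)/(V₁V₂).
√(V₂²−V₁²) = √(2104²−1092²) = 1798.4 m/s.
tᵢ = 2·28.0·1798.4/(1092·2104) = 0.04383 s.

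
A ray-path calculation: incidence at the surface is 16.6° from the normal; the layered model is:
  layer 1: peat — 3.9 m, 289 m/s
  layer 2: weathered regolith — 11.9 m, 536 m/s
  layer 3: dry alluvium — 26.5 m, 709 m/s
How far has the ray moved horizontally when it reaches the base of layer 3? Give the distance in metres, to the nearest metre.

Ray parameter p = sin 16.6° / 289 m/s = 9.8854e-04 s/m.
Layer 1: θ = 16.60°; offset = 3.9·tan 16.60° = 1.163 m.
Layer 2: sin θ = p·536 = 0.5299 → θ = 32.00°; offset = 11.9·tan 32.00° = 7.435 m.
Layer 3: sin θ = p·709 = 0.7009 → θ = 44.50°; offset = 26.5·tan 44.50° = 26.039 m.
Σ offsets = 34.636 m.

35 m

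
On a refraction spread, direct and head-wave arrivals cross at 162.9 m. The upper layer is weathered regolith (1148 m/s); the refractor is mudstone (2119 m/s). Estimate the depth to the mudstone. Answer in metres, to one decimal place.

h = (x_cross/2)·√((V₂−V₁)/(V₂+V₁)).
(V₂−V₁)/(V₂+V₁) = (2119−1148)/(2119+1148) = 0.2972; √ = 0.5452.
h = (162.9/2)·0.5452 = 44.40 m.

44.4 m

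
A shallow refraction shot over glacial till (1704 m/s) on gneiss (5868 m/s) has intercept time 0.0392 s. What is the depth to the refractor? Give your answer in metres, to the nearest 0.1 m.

34.9 m

h = tᵢ·V₁·V₂ / (2·√(V₂²−V₁²)).
√(V₂²−V₁²) = √(5868² − 1704²) = 5615.1 m/s.
h = 0.0392 s × 1704 × 5868 / (2 × 5615.1) = 34.90 m.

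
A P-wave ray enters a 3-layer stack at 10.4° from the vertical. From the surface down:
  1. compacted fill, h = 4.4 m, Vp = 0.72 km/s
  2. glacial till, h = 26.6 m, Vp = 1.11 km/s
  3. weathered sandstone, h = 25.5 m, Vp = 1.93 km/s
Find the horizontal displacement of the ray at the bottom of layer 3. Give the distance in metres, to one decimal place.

22.6 m

p = sin θ₁/V₁ = sin 10.4°/0.72 = 2.5072e-01 s/km is conserved through the stack.
Layer 1: θ = 10.40°; offset = 4.4·tan 10.40° = 0.808 m.
Layer 2: sin θ = p·1.11 = 0.2783 → θ = 16.16°; offset = 26.6·tan 16.16° = 7.707 m.
Layer 3: sin θ = p·1.93 = 0.4839 → θ = 28.94°; offset = 25.5·tan 28.94° = 14.100 m.
Summing the layer offsets gives 22.615 m.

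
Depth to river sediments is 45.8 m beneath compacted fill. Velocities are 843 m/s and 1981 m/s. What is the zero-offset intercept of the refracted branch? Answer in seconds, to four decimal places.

0.0983 s

tᵢ = 2h·√(V₂²−V₁²)/(V₁V₂).
√(V₂²−V₁²) = √(1981²−843²) = 1792.7 m/s.
tᵢ = 2·45.8·1792.7/(843·1981) = 0.09833 s.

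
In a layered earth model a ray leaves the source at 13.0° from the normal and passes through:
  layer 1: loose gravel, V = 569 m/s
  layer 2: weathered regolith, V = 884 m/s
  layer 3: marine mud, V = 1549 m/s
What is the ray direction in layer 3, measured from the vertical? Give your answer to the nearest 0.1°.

37.8°

Snell's law across each interface conserves sin θ / V, so sin θ_3 = V_3·sin θ₁/V₁.
sin θ_3 = 1549 × sin 13.0° / 569 = 0.6124.
θ_3 = 37.76° from the vertical.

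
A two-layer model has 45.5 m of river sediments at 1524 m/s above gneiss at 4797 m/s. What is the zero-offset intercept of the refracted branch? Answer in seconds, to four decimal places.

θ_c = arcsin(V₁/V₂) = arcsin(1524/4797) = 18.52°; cos θ_c = 0.9482.
tᵢ = 2h·cos θ_c / V₁ = 2·45.5·0.9482 / 1524 = 0.05662 s.

0.0566 s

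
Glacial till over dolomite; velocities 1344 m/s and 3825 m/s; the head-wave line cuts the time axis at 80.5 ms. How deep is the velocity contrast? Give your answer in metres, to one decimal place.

57.8 m

θ_c = arcsin(1344/3825) = 20.57°; cos θ_c = 0.9362.
tᵢ = 2h cos θ_c/V₁ ⇒ h = tᵢ·V₁/(2 cos θ_c) = 0.0805·1344/(2·0.9362) = 57.78 m.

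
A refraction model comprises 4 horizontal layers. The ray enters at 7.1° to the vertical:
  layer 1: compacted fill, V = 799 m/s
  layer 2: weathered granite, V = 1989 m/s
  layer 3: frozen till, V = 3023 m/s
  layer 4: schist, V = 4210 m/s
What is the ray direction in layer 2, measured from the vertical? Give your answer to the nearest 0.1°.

Ray parameter p = sin 7.1° / 799 = 1.5470e-04 s/m.
sin θ_2 = p·V_2 = 1.5470e-04 × 1989 = 0.3077.
θ_2 = 17.92° from the vertical.

17.9°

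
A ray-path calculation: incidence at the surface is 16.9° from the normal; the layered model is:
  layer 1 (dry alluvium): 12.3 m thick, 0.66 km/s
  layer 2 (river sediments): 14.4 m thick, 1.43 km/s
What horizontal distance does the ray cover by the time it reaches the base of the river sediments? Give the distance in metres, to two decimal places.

15.41 m

Apply Snell's law at each interface; in layer i the horizontal offset is hᵢ·tan θᵢ.
Layer 1: θ = 16.90°; offset = 12.3·tan 16.90° = 3.7370 m.
Layer 2: sin θ = 1.43·sin 16.9°/0.66 = 0.6299, θ = 39.04°; offset = 14.4·tan 39.04° = 11.6773 m.
Summing the layer offsets gives 15.4143 m.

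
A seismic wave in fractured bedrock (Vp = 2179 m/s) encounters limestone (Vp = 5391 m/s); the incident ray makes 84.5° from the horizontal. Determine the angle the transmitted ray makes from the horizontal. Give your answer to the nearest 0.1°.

76.3°

Convert to the normal: θ₁ = 90° − 84.5° = 5.5°.
Snell's law: sin θ₂ = (V₂/V₁)·sin θ₁ = (5391/2179)·sin 5.5° = 0.2371.
θ₂ = sin⁻¹(0.2371) = 13.72° (from vertical).
From the interface: 90° − 13.72° = 76.28°.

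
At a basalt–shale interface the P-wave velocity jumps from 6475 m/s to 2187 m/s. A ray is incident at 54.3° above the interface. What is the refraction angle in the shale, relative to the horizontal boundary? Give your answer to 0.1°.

78.6°

Convert to the normal: θ₁ = 90° − 54.3° = 35.7°.
sin θ₁/V₁ = sin θ₂/V₂ ⇒ sin θ₂ = 2187·sin 35.7°/6475 = 2187·0.5835/6475 = 0.1971.
θ₂ = arcsin 0.1971 = 11.37° from the normal.
From the interface: 90° − 11.37° = 78.63°.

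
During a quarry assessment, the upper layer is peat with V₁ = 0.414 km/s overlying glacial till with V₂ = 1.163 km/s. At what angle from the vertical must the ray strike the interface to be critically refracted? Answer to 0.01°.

At critical incidence the refracted ray runs along the interface (θ₂ = 90°), so sin θ_c = V₁/V₂.
θ_c = arcsin(0.414/1.163) = arcsin 0.3560 = 20.85°.

20.85°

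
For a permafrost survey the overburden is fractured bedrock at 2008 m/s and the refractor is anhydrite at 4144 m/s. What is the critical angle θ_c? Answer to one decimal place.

Critical incidence: sin θ_c = V₁/V₂ = 2008/4144 = 0.4846.
θ_c = arcsin 0.4846 = 28.98°.

29.0°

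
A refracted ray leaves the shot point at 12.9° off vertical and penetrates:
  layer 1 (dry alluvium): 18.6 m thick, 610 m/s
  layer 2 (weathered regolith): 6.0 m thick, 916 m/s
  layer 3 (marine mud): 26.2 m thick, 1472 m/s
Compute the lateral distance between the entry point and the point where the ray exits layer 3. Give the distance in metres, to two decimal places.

Apply Snell's law at each interface; in layer i the horizontal offset is hᵢ·tan θᵢ.
Layer 1: θ = 12.90°; offset = 18.6·tan 12.90° = 4.2600 m.
Layer 2: sin θ = 916·sin 12.9°/610 = 0.3352, θ = 19.59°; offset = 6.0·tan 19.59° = 2.1350 m.
Layer 3: sin θ = 1472·sin 12.9°/610 = 0.5387, θ = 32.60°; offset = 26.2·tan 32.60° = 16.7537 m.
Total horizontal offset = 23.1487 m.

23.15 m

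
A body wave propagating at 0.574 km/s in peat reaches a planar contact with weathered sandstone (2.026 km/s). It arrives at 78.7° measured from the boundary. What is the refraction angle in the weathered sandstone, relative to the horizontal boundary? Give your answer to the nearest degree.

46°

Angle from the normal: 90° − 78.7° = 11.3°.
Snell's law: sin θ₂ = (V₂/V₁)·sin θ₁ = (2.026/0.574)·sin 11.3° = 0.6916.
θ₂ = arcsin 0.6916 = 43.76° from the normal.
From the interface: 90° − 43.76° = 46.24°.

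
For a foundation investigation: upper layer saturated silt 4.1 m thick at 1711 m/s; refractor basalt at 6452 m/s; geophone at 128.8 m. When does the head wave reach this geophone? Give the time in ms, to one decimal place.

θ_c = arcsin(V₁/V₂) = arcsin(1711/6452) = 15.38°, cos θ_c = 0.9642.
Intercept time tᵢ = 2h cos θ_c / V₁ = 2·4.1·0.9642/1711 = 0.00462 s.
t = x/V₂ + tᵢ = 128.8/6452 + 0.00462 = 0.02458 s.

24.6 ms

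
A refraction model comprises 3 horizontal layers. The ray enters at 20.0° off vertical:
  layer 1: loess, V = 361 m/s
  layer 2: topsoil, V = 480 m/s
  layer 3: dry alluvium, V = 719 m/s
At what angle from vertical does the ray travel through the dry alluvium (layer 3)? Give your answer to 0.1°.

Ray parameter p = sin 20.0° / 361 = 9.4742e-04 s/m.
sin θ_3 = p·V_3 = 9.4742e-04 × 719 = 0.6812.
θ_3 = 42.94° from the vertical.

42.9°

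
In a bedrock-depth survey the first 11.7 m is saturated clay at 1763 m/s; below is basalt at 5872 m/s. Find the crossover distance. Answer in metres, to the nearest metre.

32 m

θ_c = arcsin(1763/5872) = 17.47°, so cos θ_c = 0.9539 and tᵢ = 2h cos θ_c/V₁ = 0.0127 s.
At crossover x/V₁ = x/V₂ + tᵢ ⇒ x = tᵢ/(1/V₁ − 1/V₂) = 0.01266/(5.6721e-04 − 1.7030e-04) = 31.90 m.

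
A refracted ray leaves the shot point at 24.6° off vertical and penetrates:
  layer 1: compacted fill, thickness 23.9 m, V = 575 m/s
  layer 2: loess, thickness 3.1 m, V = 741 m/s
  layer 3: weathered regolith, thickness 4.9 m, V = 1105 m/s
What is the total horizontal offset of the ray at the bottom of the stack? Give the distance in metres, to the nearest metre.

p = sin θ₁/V₁ = sin 24.6°/575 = 7.2397e-04 s/m is conserved through the stack.
Layer 1: θ = 24.60°; offset = 23.9·tan 24.60° = 10.942 m.
Layer 2: sin θ = p·741 = 0.5365 → θ = 32.44°; offset = 3.1·tan 32.44° = 1.971 m.
Layer 3: sin θ = p·1105 = 0.8000 → θ = 53.13°; offset = 4.9·tan 53.13° = 6.533 m.
Σ offsets = 19.446 m.

19 m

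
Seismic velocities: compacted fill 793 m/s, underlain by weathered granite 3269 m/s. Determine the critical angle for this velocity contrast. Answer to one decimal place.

Critical incidence: sin θ_c = V₁/V₂ = 793/3269 = 0.2426.
θ_c = arcsin 0.2426 = 14.04°.

14.0°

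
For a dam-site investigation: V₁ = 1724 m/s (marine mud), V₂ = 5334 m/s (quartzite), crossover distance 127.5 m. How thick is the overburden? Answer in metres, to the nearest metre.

h = (x_cross/2)·√((V₂−V₁)/(V₂+V₁)).
(V₂−V₁)/(V₂+V₁) = (5334−1724)/(5334+1724) = 0.5115; √ = 0.7152.
h = (127.5/2)·0.7152 = 45.59 m.

46 m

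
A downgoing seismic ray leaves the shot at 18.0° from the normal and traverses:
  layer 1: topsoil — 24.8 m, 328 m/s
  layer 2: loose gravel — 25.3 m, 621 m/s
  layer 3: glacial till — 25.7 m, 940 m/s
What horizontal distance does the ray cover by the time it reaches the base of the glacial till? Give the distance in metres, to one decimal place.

Apply Snell's law at each interface; in layer i the horizontal offset is hᵢ·tan θᵢ.
Layer 1: θ = 18.00°; offset = 24.8·tan 18.00° = 8.058 m.
Layer 2: sin θ = 621·sin 18.0°/328 = 0.5851, θ = 35.81°; offset = 25.3·tan 35.81° = 18.252 m.
Layer 3: sin θ = 940·sin 18.0°/328 = 0.8856, θ = 62.33°; offset = 25.7·tan 62.33° = 49.004 m.
Summing the layer offsets gives 75.313 m.

75.3 m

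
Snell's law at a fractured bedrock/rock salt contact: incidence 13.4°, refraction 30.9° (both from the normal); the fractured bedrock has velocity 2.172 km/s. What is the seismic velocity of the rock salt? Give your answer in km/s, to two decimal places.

4.81 km/s

Snell's law: sin 13.4°/V₁ = sin 30.9°/V₂.
V₂ = V₁·sin 30.9°/sin 13.4° = 2.172 × 2.2159 = 4.81 km/s.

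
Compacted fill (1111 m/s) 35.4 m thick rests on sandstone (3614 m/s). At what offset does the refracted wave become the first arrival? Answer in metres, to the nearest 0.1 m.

θ_c = arcsin(1111/3614) = 17.90°, so cos θ_c = 0.9516 and tᵢ = 2h cos θ_c/V₁ = 0.0606 s.
At crossover x/V₁ = x/V₂ + tᵢ ⇒ x = tᵢ/(1/V₁ − 1/V₂) = 0.06064/(9.0009e-04 − 2.7670e-04) = 97.28 m.

97.3 m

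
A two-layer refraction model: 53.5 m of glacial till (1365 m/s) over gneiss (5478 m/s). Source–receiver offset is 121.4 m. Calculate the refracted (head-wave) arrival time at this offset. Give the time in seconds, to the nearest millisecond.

0.098 s

t = x/V₂ + 2h·√(V₂²−V₁²)/(V₁V₂).
√(V₂²−V₁²) = √(5478²−1365²) = 5305.2 m/s; delay term = 2·53.5·5305.2/(1365·5478) = 0.07592 s.
t = 121.4/5478 + 0.07592 = 0.09808 s.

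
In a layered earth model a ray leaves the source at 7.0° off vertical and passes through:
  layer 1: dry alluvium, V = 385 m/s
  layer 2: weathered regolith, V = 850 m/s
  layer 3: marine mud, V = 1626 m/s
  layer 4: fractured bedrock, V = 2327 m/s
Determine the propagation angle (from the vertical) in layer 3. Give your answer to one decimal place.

Snell's law across each interface conserves sin θ / V, so sin θ_3 = V_3·sin θ₁/V₁.
sin θ_3 = 1626 × sin 7.0° / 385 = 0.5147.
θ_3 = arcsin 0.5147 = 30.98°.

31.0°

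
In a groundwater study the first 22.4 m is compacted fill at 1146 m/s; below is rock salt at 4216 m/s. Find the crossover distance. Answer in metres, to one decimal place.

59.2 m

x_cross = 2h·√((V₂+V₁)/(V₂−V₁)).
(V₂+V₁)/(V₂−V₁) = (4216+1146)/(4216−1146) = 1.7466; √ = 1.3216.
x_cross = 2·22.4·1.3216 = 59.21 m.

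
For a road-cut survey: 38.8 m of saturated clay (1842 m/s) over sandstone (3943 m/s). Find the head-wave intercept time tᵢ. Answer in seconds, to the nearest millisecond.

tᵢ = 2h·√(V₂²−V₁²)/(V₁V₂).
√(V₂²−V₁²) = √(3943²−1842²) = 3486.3 m/s.
tᵢ = 2·38.8·3486.3/(1842·3943) = 0.03725 s.

0.037 s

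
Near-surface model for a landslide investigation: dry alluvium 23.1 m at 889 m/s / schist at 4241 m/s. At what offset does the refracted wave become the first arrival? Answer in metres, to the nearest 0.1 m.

x_cross = 2h·√((V₂+V₁)/(V₂−V₁)).
(V₂+V₁)/(V₂−V₁) = (4241+889)/(4241−889) = 1.5304; √ = 1.2371.
x_cross = 2·23.1·1.2371 = 57.15 m.

57.2 m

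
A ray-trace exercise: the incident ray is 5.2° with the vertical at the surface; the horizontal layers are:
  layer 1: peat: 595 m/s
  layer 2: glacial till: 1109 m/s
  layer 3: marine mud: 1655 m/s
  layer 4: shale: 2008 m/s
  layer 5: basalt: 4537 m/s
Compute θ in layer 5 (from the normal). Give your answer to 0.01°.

43.72°

Snell's law across each interface conserves sin θ / V, so sin θ_5 = V_5·sin θ₁/V₁.
sin θ_5 = 4537 × sin 5.2° / 595 = 0.6911.
θ_5 = arcsin 0.6911 = 43.72°.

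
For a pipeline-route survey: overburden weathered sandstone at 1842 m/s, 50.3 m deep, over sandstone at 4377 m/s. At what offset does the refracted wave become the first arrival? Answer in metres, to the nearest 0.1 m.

157.6 m

x_cross = 2h·√((V₂+V₁)/(V₂−V₁)).
(V₂+V₁)/(V₂−V₁) = (4377+1842)/(4377−1842) = 2.4533; √ = 1.5663.
x_cross = 2·50.3·1.5663 = 157.57 m.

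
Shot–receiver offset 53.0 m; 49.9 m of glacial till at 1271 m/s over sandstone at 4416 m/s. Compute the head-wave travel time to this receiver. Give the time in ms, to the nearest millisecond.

θ_c = arcsin(V₁/V₂) = arcsin(1271/4416) = 16.73°, cos θ_c = 0.9577.
Intercept time tᵢ = 2h cos θ_c / V₁ = 2·49.9·0.9577/1271 = 0.07520 s.
t = x/V₂ + tᵢ = 53.0/4416 + 0.07520 = 0.08720 s.

87 ms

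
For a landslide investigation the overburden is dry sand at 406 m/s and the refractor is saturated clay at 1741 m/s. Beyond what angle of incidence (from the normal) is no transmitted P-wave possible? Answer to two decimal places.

Critical incidence: sin θ_c = V₁/V₂ = 406/1741 = 0.2332.
θ_c = arcsin 0.2332 = 13.49°.

13.49°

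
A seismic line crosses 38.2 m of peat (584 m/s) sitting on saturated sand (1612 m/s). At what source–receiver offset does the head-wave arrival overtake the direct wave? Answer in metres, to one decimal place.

x_cross = 2h·√((V₂+V₁)/(V₂−V₁)).
(V₂+V₁)/(V₂−V₁) = (1612+584)/(1612−584) = 2.1362; √ = 1.4616.
x_cross = 2·38.2·1.4616 = 111.66 m.

111.7 m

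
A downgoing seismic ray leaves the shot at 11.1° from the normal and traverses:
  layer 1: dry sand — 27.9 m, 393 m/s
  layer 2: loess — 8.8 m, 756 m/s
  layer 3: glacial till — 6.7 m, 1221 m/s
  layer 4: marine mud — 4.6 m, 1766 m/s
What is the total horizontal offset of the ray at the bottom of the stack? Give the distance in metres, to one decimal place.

p = sin θ₁/V₁ = sin 11.1°/393 = 4.8988e-04 s/m is conserved through the stack.
Layer 1: θ = 11.10°; offset = 27.9·tan 11.10° = 5.474 m.
Layer 2: sin θ = p·756 = 0.3703 → θ = 21.74°; offset = 8.8·tan 21.74° = 3.509 m.
Layer 3: sin θ = p·1221 = 0.5981 → θ = 36.74°; offset = 6.7·tan 36.74° = 5.001 m.
Layer 4: sin θ = p·1766 = 0.8651 → θ = 59.90°; offset = 4.6·tan 59.90° = 7.934 m.
Total horizontal offset = 21.917 m.

21.9 m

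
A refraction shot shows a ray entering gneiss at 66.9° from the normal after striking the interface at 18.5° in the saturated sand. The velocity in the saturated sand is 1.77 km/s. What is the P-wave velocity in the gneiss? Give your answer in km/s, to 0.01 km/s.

sin 18.5° = 0.3173; sin 66.9° = 0.9198.
V₂ = V₁·(sin θ₂/sin θ₁) = 1.77·(0.9198/0.3173) = 5.13 km/s.

5.13 km/s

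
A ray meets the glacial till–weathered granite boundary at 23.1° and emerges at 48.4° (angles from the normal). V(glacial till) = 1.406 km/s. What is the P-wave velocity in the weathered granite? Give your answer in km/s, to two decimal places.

sin 23.1° = 0.3923; sin 48.4° = 0.7478.
V₂ = V₁·(sin θ₂/sin θ₁) = 1.406·(0.7478/0.3923) = 2.68 km/s.

2.68 km/s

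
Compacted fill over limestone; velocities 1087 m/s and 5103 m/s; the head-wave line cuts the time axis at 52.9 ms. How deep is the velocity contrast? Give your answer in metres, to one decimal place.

h = tᵢ·V₁·V₂ / (2·√(V₂²−V₁²)).
√(V₂²−V₁²) = √(5103² − 1087²) = 4985.9 m/s.
h = 0.0529 s × 1087 × 5103 / (2 × 4985.9) = 29.43 m.

29.4 m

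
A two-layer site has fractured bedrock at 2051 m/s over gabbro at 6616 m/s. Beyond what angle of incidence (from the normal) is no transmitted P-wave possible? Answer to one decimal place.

18.1°

At critical incidence the refracted ray runs along the interface (θ₂ = 90°), so sin θ_c = V₁/V₂.
θ_c = arcsin(2051/6616) = arcsin 0.3100 = 18.06°.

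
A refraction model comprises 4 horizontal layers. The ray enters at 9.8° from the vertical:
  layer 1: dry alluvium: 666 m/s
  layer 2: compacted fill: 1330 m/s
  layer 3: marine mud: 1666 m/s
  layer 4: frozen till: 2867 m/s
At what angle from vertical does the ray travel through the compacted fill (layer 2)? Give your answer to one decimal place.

19.9°

Ray parameter p = sin 9.8° / 666 = 2.5557e-04 s/m.
sin θ_2 = p·V_2 = 2.5557e-04 × 1330 = 0.3399.
θ_2 = 19.87° from the vertical.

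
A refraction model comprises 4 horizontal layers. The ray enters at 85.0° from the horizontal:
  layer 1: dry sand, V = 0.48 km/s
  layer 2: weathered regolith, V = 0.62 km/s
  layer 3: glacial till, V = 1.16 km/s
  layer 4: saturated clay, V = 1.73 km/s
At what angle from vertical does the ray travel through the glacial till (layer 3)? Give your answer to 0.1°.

12.2°

From the normal: θ₁ = 90° − 85.0° = 5.0°.
Ray parameter p = sin 5.0° / 0.48 = 1.8157e-01 s/km.
sin θ_3 = p·V_3 = 1.8157e-01 × 1.16 = 0.2106.
θ_3 = arcsin 0.2106 = 12.16°.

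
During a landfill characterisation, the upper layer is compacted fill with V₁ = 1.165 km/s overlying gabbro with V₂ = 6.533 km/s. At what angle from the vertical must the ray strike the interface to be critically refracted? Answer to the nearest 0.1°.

10.3°

Critical incidence: sin θ_c = V₁/V₂ = 1.165/6.533 = 0.1783.
θ_c = arcsin 0.1783 = 10.27°.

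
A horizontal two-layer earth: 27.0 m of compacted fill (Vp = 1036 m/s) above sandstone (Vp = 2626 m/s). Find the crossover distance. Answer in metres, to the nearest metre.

82 m

θ_c = arcsin(1036/2626) = 23.24°, so cos θ_c = 0.9189 and tᵢ = 2h cos θ_c/V₁ = 0.0479 s.
At crossover x/V₁ = x/V₂ + tᵢ ⇒ x = tᵢ/(1/V₁ − 1/V₂) = 0.04790/(9.6525e-04 − 3.8081e-04) = 81.95 m.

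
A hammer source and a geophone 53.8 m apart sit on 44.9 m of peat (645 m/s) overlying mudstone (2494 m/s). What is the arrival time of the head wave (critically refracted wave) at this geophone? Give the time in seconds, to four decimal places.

θ_c = arcsin(V₁/V₂) = arcsin(645/2494) = 14.99°, cos θ_c = 0.9660.
Intercept time tᵢ = 2h cos θ_c / V₁ = 2·44.9·0.9660/645 = 0.13449 s.
t = x/V₂ + tᵢ = 53.8/2494 + 0.13449 = 0.15606 s.

0.1561 s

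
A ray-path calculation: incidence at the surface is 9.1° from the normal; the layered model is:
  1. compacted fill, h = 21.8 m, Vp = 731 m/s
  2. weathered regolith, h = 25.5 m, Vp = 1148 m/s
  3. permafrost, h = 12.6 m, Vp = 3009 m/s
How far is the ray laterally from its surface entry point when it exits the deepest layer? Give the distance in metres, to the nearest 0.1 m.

20.8 m

Apply Snell's law at each interface; in layer i the horizontal offset is hᵢ·tan θᵢ.
Layer 1: θ = 9.10°; offset = 21.8·tan 9.10° = 3.492 m.
Layer 2: sin θ = 1148·sin 9.1°/731 = 0.2484, θ = 14.38°; offset = 25.5·tan 14.38° = 6.539 m.
Layer 3: sin θ = 3009·sin 9.1°/731 = 0.6510, θ = 40.62°; offset = 12.6·tan 40.62° = 10.807 m.
Total horizontal offset = 20.837 m.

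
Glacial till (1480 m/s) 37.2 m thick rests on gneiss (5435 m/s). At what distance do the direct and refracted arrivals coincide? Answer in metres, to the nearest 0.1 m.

98.4 m

x_cross = 2h·√((V₂+V₁)/(V₂−V₁)).
(V₂+V₁)/(V₂−V₁) = (5435+1480)/(5435−1480) = 1.7484; √ = 1.3223.
x_cross = 2·37.2·1.3223 = 98.38 m.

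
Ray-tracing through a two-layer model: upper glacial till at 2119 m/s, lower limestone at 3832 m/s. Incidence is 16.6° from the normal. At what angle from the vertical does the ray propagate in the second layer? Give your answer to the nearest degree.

sin θ₁/V₁ = sin θ₂/V₂ ⇒ sin θ₂ = 3832·sin 16.6°/2119 = 3832·0.2857/2119 = 0.5166.
θ₂ = arcsin 0.5166 = 31.11° from the normal.

31°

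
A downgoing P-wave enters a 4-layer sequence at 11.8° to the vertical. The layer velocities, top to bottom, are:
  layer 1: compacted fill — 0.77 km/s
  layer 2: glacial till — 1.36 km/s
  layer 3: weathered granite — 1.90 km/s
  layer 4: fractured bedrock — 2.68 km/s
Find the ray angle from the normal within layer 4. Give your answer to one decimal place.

45.4°

Ray parameter p = sin 11.8° / 0.77 = 2.6558e-01 s/km.
sin θ_4 = p·V_4 = 2.6558e-01 × 2.68 = 0.7118.
θ_4 = 45.38° from the vertical.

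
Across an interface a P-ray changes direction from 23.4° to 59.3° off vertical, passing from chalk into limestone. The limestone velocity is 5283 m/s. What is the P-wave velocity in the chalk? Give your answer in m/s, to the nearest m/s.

2440 m/s

Snell's law: sin 23.4°/V₁ = sin 59.3°/V₂.
V₁ = V₂·sin 23.4°/sin 59.3° = 5283 × 0.4619 = 2440.11 m/s.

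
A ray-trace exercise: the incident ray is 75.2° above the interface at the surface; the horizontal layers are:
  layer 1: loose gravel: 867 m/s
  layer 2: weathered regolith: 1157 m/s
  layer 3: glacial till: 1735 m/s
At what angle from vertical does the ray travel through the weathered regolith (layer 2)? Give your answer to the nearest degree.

From the normal: θ₁ = 90° − 75.2° = 14.8°.
Ray parameter p = sin 14.8° / 867 = 2.9463e-04 s/m.
sin θ_2 = p·V_2 = 2.9463e-04 × 1157 = 0.3409.
θ_2 = 19.93° from the vertical.

20°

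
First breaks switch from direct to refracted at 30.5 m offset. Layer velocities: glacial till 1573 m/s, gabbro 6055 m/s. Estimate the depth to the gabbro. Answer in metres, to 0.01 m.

11.69 m

x_cross = 2h·√((V₂+V₁)/(V₂−V₁)) → h = x_cross / (2·√((V₂+V₁)/(V₂−V₁))).
√((V₂+V₁)/(V₂−V₁)) = √((6055+1573)/(6055−1573)) = 1.3046.
h = 30.5 / (2·1.3046) = 11.69 m.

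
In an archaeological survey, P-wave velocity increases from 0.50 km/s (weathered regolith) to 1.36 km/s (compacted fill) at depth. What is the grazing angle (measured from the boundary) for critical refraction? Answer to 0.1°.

68.4°

At critical incidence the refracted ray runs along the interface (θ₂ = 90°), so sin θ_c = V₁/V₂.
θ_c = arcsin(0.50/1.36) = arcsin 0.3676 = 21.57°.
Measured from the interface: 90° − 21.57° = 68.43°.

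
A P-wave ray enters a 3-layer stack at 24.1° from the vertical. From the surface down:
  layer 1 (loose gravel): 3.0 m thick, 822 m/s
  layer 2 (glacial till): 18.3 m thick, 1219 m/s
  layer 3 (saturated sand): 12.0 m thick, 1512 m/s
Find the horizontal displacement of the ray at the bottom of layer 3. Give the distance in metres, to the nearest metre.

Ray parameter p = sin 24.1° / 822 m/s = 4.9675e-04 s/m.
Layer 1: θ = 24.10°; offset = 3.0·tan 24.10° = 1.342 m.
Layer 2: sin θ = p·1219 = 0.6055 → θ = 37.27°; offset = 18.3·tan 37.27° = 13.925 m.
Layer 3: sin θ = p·1512 = 0.7511 → θ = 48.68°; offset = 12.0·tan 48.68° = 13.652 m.
Σ offsets = 28.919 m.

29 m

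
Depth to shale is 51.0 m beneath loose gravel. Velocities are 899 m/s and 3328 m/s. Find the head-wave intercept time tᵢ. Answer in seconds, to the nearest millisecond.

0.109 s

θ_c = arcsin(V₁/V₂) = arcsin(899/3328) = 15.67°; cos θ_c = 0.9628.
tᵢ = 2h·cos θ_c / V₁ = 2·51.0·0.9628 / 899 = 0.10924 s.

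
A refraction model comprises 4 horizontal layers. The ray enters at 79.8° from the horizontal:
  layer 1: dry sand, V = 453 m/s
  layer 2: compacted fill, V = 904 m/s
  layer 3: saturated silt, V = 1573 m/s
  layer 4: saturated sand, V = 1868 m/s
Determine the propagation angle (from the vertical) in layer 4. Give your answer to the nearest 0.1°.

From the normal: θ₁ = 90° − 79.8° = 10.2°.
Ray parameter p = sin 10.2° / 453 = 3.9092e-04 s/m.
sin θ_4 = p·V_4 = 3.9092e-04 × 1868 = 0.7302.
θ_4 = arcsin 0.7302 = 46.91°.

46.9°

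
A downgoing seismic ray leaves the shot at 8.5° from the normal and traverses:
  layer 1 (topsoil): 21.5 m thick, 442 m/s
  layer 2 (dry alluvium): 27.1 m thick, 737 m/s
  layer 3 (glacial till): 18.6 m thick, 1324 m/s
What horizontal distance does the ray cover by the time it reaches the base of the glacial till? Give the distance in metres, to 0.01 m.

p = sin θ₁/V₁ = sin 8.5°/442 = 3.3441e-04 s/m is conserved through the stack.
Layer 1: θ = 8.50°; offset = 21.5·tan 8.50° = 3.2132 m.
Layer 2: sin θ = p·737 = 0.2465 → θ = 14.27°; offset = 27.1·tan 14.27° = 6.8917 m.
Layer 3: sin θ = p·1324 = 0.4428 → θ = 26.28°; offset = 18.6·tan 26.28° = 9.1846 m.
Summing the layer offsets gives 19.2895 m.

19.29 m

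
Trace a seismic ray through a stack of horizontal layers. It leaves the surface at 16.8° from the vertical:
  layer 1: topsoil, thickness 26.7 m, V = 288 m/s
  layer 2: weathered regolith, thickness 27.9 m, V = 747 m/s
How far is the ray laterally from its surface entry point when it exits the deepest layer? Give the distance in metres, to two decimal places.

Apply Snell's law at each interface; in layer i the horizontal offset is hᵢ·tan θᵢ.
Layer 1: θ = 16.80°; offset = 26.7·tan 16.80° = 8.0612 m.
Layer 2: sin θ = 747·sin 16.8°/288 = 0.7497, θ = 48.56°; offset = 27.9·tan 48.56° = 31.6044 m.
Σ offsets = 39.6656 m.

39.67 m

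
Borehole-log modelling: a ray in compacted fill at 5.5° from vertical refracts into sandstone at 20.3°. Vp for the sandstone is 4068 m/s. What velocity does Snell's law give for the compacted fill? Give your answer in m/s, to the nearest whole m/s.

Snell's law: sin 5.5°/V₁ = sin 20.3°/V₂.
V₁ = V₂·sin 5.5°/sin 20.3° = 4068 × 0.2763 = 1123.84 m/s.

1124 m/s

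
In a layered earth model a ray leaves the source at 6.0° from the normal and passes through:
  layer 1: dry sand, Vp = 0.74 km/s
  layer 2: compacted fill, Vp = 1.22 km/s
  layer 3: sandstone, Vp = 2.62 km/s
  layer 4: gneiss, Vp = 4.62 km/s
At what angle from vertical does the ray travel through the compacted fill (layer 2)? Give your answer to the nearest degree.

10°

Snell's law across each interface conserves sin θ / V, so sin θ_2 = V_2·sin θ₁/V₁.
sin θ_2 = 1.22 × sin 6.0° / 0.74 = 0.1723.
θ_2 = arcsin 0.1723 = 9.92°.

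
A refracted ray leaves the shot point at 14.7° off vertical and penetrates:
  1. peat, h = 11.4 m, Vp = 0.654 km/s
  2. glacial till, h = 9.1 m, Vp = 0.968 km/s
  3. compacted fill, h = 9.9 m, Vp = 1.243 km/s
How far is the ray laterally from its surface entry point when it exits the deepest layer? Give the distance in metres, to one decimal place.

p = sin θ₁/V₁ = sin 14.7°/0.654 = 3.8801e-01 s/km is conserved through the stack.
Layer 1: θ = 14.70°; offset = 11.4·tan 14.70° = 2.991 m.
Layer 2: sin θ = p·0.968 = 0.3756 → θ = 22.06°; offset = 9.1·tan 22.06° = 3.688 m.
Layer 3: sin θ = p·1.243 = 0.4823 → θ = 28.84°; offset = 9.9·tan 28.84° = 5.451 m.
Σ offsets = 12.129 m.

12.1 m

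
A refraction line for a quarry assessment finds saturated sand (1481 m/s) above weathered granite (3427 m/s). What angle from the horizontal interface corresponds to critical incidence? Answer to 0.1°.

64.4°

Critical incidence: sin θ_c = V₁/V₂ = 1481/3427 = 0.4322.
θ_c = arcsin 0.4322 = 25.60°.
Measured from the interface: 90° − 25.60° = 64.40°.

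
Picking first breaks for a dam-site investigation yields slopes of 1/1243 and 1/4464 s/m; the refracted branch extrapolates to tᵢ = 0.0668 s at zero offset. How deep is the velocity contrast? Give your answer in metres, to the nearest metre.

43 m

θ_c = arcsin(1243/4464) = 16.17°; cos θ_c = 0.9605.
tᵢ = 2h cos θ_c/V₁ ⇒ h = tᵢ·V₁/(2 cos θ_c) = 0.0668·1243/(2·0.9605) = 43.23 m.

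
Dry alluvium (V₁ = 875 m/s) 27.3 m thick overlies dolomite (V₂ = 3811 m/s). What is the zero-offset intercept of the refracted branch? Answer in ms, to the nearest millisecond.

θ_c = arcsin(V₁/V₂) = arcsin(875/3811) = 13.27°; cos θ_c = 0.9733.
tᵢ = 2h·cos θ_c / V₁ = 2·27.3·0.9733 / 875 = 0.06073 s.

61 ms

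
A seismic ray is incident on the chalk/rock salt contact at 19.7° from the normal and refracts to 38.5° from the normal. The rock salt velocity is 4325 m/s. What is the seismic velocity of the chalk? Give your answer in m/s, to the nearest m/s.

2342 m/s

Snell's law: sin 19.7°/V₁ = sin 38.5°/V₂.
V₁ = V₂·sin 19.7°/sin 38.5° = 4325 × 0.5415 = 2342.01 m/s.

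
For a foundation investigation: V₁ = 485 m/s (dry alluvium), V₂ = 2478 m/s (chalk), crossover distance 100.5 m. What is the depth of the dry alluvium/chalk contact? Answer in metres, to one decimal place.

x_cross = 2h·√((V₂+V₁)/(V₂−V₁)) → h = x_cross / (2·√((V₂+V₁)/(V₂−V₁))).
√((V₂+V₁)/(V₂−V₁)) = √((2478+485)/(2478−485)) = 1.2193.
h = 100.5 / (2·1.2193) = 41.21 m.

41.2 m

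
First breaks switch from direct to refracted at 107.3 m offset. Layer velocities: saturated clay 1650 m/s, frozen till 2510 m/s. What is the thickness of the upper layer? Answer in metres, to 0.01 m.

x_cross = 2h·√((V₂+V₁)/(V₂−V₁)) → h = x_cross / (2·√((V₂+V₁)/(V₂−V₁))).
√((V₂+V₁)/(V₂−V₁)) = √((2510+1650)/(2510−1650)) = 2.1994.
h = 107.3 / (2·2.1994) = 24.39 m.

24.39 m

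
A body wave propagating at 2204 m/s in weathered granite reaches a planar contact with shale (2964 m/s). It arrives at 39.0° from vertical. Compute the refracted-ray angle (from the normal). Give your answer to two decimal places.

sin θ₁/V₁ = sin θ₂/V₂ ⇒ sin θ₂ = 2964·sin 39.0°/2204 = 2964·0.6293/2204 = 0.8463.
θ₂ = sin⁻¹(0.8463) = 57.81° (from vertical).

57.81°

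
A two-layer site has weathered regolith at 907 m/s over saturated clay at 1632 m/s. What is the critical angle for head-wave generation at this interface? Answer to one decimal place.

Critical incidence: sin θ_c = V₁/V₂ = 907/1632 = 0.5558.
θ_c = arcsin 0.5558 = 33.76°.

33.8°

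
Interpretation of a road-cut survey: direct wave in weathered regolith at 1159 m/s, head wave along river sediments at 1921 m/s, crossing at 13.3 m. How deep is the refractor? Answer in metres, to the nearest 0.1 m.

h = (x_cross/2)·√((V₂−V₁)/(V₂+V₁)).
(V₂−V₁)/(V₂+V₁) = (1921−1159)/(1921+1159) = 0.2474; √ = 0.4974.
h = (13.3/2)·0.4974 = 3.31 m.

3.3 m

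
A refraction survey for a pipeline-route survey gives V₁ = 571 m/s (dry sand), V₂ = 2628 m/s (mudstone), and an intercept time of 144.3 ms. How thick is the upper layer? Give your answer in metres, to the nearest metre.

θ_c = arcsin(571/2628) = 12.55°; cos θ_c = 0.9761.
tᵢ = 2h cos θ_c/V₁ ⇒ h = tᵢ·V₁/(2 cos θ_c) = 0.1443·571/(2·0.9761) = 42.21 m.

42 m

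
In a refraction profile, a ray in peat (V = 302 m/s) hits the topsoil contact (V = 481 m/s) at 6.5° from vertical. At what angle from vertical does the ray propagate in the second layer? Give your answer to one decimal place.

10.4°

Snell's law: sin θ₂ = (V₂/V₁)·sin θ₁ = (481/302)·sin 6.5° = 0.1803.
θ₂ = arcsin 0.1803 = 10.39° from the normal.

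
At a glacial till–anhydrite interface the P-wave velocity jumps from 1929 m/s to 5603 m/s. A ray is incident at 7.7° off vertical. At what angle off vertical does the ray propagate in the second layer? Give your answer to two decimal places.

22.90°

sin θ₁/V₁ = sin θ₂/V₂ ⇒ sin θ₂ = 5603·sin 7.7°/1929 = 5603·0.1340/1929 = 0.3892.
θ₂ = arcsin 0.3892 = 22.90° from the normal.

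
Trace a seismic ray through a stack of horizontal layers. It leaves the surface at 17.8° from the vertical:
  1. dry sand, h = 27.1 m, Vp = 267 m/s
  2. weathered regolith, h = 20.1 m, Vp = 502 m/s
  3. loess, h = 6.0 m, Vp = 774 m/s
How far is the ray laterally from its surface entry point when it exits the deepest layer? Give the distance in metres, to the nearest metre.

34 m

p = sin θ₁/V₁ = sin 17.8°/267 = 1.1449e-03 s/m is conserved through the stack.
Layer 1: θ = 17.80°; offset = 27.1·tan 17.80° = 8.701 m.
Layer 2: sin θ = p·502 = 0.5748 → θ = 35.08°; offset = 20.1·tan 35.08° = 14.117 m.
Layer 3: sin θ = p·774 = 0.8862 → θ = 62.40°; offset = 6.0·tan 62.40° = 11.475 m.
Σ offsets = 34.293 m.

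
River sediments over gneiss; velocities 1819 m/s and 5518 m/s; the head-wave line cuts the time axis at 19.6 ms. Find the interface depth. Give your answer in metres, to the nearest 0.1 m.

h = tᵢ·V₁·V₂ / (2·√(V₂²−V₁²)).
√(V₂²−V₁²) = √(5518² − 1819²) = 5209.6 m/s.
h = 0.0196 s × 1819 × 5518 / (2 × 5209.6) = 18.88 m.

18.9 m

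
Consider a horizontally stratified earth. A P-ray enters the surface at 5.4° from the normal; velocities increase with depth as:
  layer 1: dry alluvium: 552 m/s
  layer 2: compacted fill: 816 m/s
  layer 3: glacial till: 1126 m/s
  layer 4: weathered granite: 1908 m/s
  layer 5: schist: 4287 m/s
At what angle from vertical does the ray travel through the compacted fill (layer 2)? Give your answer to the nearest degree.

Snell's law across each interface conserves sin θ / V, so sin θ_2 = V_2·sin θ₁/V₁.
sin θ_2 = 816 × sin 5.4° / 552 = 0.1391.
θ_2 = arcsin 0.1391 = 8.00°.

8°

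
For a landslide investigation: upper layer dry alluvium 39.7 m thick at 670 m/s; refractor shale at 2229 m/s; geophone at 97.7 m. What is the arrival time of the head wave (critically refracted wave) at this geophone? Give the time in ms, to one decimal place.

156.9 ms

t = x/V₂ + 2h·√(V₂²−V₁²)/(V₁V₂).
√(V₂²−V₁²) = √(2229²−670²) = 2125.9 m/s; delay term = 2·39.7·2125.9/(670·2229) = 0.11303 s.
t = 97.7/2229 + 0.11303 = 0.15686 s.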